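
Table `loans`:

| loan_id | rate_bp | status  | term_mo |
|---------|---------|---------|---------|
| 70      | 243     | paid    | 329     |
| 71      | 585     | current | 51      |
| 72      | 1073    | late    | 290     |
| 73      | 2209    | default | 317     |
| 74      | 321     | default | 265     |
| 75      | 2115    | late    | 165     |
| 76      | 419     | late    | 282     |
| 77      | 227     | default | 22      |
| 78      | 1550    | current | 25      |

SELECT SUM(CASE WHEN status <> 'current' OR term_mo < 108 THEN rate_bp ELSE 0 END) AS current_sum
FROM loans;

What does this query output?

loan_id=70: ✓ → 243
loan_id=71: ✓ → 585
loan_id=72: ✓ → 1073
loan_id=73: ✓ → 2209
loan_id=74: ✓ → 321
loan_id=75: ✓ → 2115
loan_id=76: ✓ → 419
loan_id=77: ✓ → 227
loan_id=78: ✓ → 1550
current_sum = 243 + 585 + 1073 + 2209 + 321 + 2115 + 419 + 227 + 1550 = 8742

8742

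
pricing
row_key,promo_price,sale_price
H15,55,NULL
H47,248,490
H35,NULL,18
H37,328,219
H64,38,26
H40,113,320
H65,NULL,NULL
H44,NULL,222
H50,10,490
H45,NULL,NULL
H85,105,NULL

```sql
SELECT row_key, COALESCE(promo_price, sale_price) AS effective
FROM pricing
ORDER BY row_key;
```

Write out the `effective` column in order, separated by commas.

row_key=H15: promo_price=55 → 55
row_key=H35: promo_price=NULL, sale_price=18 → 18
row_key=H37: promo_price=328 → 328
row_key=H40: promo_price=113 → 113
row_key=H44: promo_price=NULL, sale_price=222 → 222
row_key=H45: promo_price=NULL, sale_price=NULL (all NULL) → NULL
row_key=H47: promo_price=248 → 248
row_key=H50: promo_price=10 → 10
row_key=H64: promo_price=38 → 38
row_key=H65: promo_price=NULL, sale_price=NULL (all NULL) → NULL
row_key=H85: promo_price=105 → 105

55, 18, 328, 113, 222, NULL, 248, 10, 38, NULL, 105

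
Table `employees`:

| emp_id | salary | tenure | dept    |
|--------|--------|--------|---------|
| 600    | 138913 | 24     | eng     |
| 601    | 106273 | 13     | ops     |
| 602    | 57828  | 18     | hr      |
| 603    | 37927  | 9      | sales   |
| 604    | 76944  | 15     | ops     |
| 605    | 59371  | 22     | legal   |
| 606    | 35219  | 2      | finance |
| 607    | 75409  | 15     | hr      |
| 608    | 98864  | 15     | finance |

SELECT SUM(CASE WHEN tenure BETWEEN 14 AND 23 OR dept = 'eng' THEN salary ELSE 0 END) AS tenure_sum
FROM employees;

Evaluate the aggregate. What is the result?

507329

emp_id=600: ✓ → 138913
emp_id=601: ✗
emp_id=602: ✓ → 57828
emp_id=603: ✗
emp_id=604: ✓ → 76944
emp_id=605: ✓ → 59371
emp_id=606: ✗
emp_id=607: ✓ → 75409
emp_id=608: ✓ → 98864
tenure_sum = 138913 + 57828 + 76944 + 59371 + 75409 + 98864 = 507329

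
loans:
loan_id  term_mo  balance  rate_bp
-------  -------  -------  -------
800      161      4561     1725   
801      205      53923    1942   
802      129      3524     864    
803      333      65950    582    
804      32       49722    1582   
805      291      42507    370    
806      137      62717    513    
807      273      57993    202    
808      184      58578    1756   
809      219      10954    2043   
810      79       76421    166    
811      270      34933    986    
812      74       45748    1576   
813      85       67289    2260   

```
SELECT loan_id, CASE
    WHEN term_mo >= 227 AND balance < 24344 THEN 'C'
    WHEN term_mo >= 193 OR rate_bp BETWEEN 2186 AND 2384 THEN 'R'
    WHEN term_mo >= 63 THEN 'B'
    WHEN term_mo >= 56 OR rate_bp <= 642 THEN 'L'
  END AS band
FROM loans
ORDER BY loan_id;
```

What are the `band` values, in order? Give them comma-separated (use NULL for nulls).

loan_id=800: term_mo >= 63 → B
loan_id=801: term_mo >= 193 OR rate_bp BETWEEN 2186 AND 2384 → R
loan_id=802: term_mo >= 63 → B
loan_id=803: term_mo >= 193 OR rate_bp BETWEEN 2186 AND 2384 → R
loan_id=804: (no match → NULL) → NULL
loan_id=805: term_mo >= 193 OR rate_bp BETWEEN 2186 AND 2384 → R
loan_id=806: term_mo >= 63 → B
loan_id=807: term_mo >= 193 OR rate_bp BETWEEN 2186 AND 2384 → R
loan_id=808: term_mo >= 63 → B
loan_id=809: term_mo >= 193 OR rate_bp BETWEEN 2186 AND 2384 → R
loan_id=810: term_mo >= 63 → B
loan_id=811: term_mo >= 193 OR rate_bp BETWEEN 2186 AND 2384 → R
loan_id=812: term_mo >= 63 → B
loan_id=813: term_mo >= 193 OR rate_bp BETWEEN 2186 AND 2384 → R

B, R, B, R, NULL, R, B, R, B, R, B, R, B, R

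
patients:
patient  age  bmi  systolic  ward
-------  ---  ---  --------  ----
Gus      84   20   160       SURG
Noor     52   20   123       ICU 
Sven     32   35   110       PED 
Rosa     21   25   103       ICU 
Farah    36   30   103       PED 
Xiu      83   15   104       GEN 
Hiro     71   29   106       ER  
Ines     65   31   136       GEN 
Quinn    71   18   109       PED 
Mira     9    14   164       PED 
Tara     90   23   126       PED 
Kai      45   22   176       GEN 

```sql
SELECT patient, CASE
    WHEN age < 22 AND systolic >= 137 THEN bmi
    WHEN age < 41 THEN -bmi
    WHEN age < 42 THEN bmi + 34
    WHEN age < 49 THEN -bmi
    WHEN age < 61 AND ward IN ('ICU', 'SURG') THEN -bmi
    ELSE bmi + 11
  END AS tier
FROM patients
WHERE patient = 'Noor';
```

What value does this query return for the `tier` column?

patient = Noor: age=52, bmi=20, systolic=123, ward=ICU.
age < 22 AND systolic >= 137 → false
age < 41 → false
age < 42 → false
age < 49 → false
age < 61 AND ward IN ('ICU', 'SURG') → true → -20

-20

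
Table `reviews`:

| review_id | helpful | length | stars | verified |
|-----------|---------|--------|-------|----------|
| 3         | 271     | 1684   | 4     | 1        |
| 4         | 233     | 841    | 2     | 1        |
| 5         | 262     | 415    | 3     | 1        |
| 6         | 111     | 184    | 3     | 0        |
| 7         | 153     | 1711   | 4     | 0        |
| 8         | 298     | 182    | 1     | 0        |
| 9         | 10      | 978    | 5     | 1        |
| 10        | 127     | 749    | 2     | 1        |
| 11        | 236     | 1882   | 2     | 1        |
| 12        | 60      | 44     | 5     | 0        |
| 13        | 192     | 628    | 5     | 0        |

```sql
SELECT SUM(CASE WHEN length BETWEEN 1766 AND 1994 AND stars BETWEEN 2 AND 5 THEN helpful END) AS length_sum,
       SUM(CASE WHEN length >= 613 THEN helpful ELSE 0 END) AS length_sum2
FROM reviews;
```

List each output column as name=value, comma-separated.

length_sum=236, length_sum2=1222

[length_sum: length BETWEEN 1766 AND 1994 AND stars BETWEEN 2 AND 5]
review_id=3: ✗
review_id=4: ✗
review_id=5: ✗
review_id=6: ✗
review_id=7: ✗
review_id=8: ✗
review_id=9: ✗
review_id=10: ✗
review_id=11: ✓ → 236
review_id=12: ✗
review_id=13: ✗
length_sum = 236
—
[length_sum2: length >= 613]
review_id=3: ✓ → 271
review_id=4: ✓ → 233
review_id=5: ✗
review_id=6: ✗
review_id=7: ✓ → 153
review_id=8: ✗
review_id=9: ✓ → 10
review_id=10: ✓ → 127
review_id=11: ✓ → 236
review_id=12: ✗
review_id=13: ✓ → 192
length_sum2 = 271 + 233 + 153 + 10 + 127 + 236 + 192 = 1222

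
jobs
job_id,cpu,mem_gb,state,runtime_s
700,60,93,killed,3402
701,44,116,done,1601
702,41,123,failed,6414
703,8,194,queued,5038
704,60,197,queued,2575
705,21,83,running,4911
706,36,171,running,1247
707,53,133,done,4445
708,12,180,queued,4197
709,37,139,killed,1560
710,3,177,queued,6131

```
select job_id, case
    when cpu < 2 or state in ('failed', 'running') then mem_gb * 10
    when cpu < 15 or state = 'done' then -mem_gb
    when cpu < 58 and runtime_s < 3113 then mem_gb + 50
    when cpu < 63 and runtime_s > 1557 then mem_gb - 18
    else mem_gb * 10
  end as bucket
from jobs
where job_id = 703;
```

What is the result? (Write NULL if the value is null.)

-194

job_id = 703: cpu=8, mem_gb=194, state=queued, runtime_s=5038.
cpu < 2 or state in ('failed', 'running') → false
cpu < 15 or state = 'done' → true → -194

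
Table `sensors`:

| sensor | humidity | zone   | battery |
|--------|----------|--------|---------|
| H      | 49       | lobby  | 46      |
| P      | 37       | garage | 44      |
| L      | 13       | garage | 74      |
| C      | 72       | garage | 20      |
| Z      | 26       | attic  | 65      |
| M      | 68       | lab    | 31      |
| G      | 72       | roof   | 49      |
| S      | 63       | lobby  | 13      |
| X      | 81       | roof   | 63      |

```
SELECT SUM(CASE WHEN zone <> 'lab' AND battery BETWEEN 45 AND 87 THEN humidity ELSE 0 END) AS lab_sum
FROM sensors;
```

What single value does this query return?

241

sensor=H: ✓ → 49
sensor=P: ✗
sensor=L: ✓ → 13
sensor=C: ✗
sensor=Z: ✓ → 26
sensor=M: ✗
sensor=G: ✓ → 72
sensor=S: ✗
sensor=X: ✓ → 81
lab_sum = 49 + 13 + 26 + 72 + 81 = 241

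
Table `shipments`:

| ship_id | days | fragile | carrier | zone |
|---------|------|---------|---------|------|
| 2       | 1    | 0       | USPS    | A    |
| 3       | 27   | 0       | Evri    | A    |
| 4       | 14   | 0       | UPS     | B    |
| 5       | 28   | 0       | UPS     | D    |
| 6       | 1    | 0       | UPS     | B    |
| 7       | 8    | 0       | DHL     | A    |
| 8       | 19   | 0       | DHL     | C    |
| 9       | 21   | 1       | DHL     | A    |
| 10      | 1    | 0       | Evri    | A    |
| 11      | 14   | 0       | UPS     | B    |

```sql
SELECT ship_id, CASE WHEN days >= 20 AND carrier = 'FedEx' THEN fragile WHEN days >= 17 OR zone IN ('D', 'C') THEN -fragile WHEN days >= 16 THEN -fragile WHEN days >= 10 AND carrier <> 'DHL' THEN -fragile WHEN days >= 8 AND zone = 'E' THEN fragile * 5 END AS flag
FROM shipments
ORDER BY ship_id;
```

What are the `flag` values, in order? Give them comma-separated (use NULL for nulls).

NULL, 0, 0, 0, NULL, NULL, 0, -1, NULL, 0

ship_id=2: (no match → NULL) → NULL
ship_id=3: days >= 17 OR zone IN ('D', 'C') → 0
ship_id=4: days >= 10 AND carrier <> 'DHL' → 0
ship_id=5: days >= 17 OR zone IN ('D', 'C') → 0
ship_id=6: (no match → NULL) → NULL
ship_id=7: (no match → NULL) → NULL
ship_id=8: days >= 17 OR zone IN ('D', 'C') → 0
ship_id=9: days >= 17 OR zone IN ('D', 'C') → -1
ship_id=10: (no match → NULL) → NULL
ship_id=11: days >= 10 AND carrier <> 'DHL' → 0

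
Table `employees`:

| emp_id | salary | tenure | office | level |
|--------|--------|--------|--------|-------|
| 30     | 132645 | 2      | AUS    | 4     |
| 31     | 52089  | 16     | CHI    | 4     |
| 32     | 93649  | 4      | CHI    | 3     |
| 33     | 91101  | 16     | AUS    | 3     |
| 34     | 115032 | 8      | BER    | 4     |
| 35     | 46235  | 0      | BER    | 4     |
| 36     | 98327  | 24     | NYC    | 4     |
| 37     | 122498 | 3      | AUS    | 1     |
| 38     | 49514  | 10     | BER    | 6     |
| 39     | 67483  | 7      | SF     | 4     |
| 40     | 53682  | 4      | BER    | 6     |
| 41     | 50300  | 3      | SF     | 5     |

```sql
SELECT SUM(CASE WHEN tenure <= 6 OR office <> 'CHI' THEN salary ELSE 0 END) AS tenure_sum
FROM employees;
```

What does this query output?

920466

emp_id=30: ✓ → 132645
emp_id=31: ✗
emp_id=32: ✓ → 93649
emp_id=33: ✓ → 91101
emp_id=34: ✓ → 115032
emp_id=35: ✓ → 46235
emp_id=36: ✓ → 98327
emp_id=37: ✓ → 122498
emp_id=38: ✓ → 49514
emp_id=39: ✓ → 67483
emp_id=40: ✓ → 53682
emp_id=41: ✓ → 50300
tenure_sum = 132645 + 93649 + 91101 + 115032 + 46235 + 98327 + 122498 + 49514 + 67483 + 53682 + 50300 = 920466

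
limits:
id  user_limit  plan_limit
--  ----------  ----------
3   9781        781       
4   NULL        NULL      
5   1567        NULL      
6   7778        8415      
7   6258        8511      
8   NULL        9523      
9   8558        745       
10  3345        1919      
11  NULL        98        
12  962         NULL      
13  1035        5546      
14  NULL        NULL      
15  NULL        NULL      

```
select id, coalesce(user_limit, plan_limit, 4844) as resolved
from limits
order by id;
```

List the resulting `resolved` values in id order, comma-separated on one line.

id=3: user_limit=9781 → 9781
id=4: user_limit=NULL, plan_limit=NULL, → literal 4844 → 4844
id=5: user_limit=1567 → 1567
id=6: user_limit=7778 → 7778
id=7: user_limit=6258 → 6258
id=8: user_limit=NULL, plan_limit=9523 → 9523
id=9: user_limit=8558 → 8558
id=10: user_limit=3345 → 3345
id=11: user_limit=NULL, plan_limit=98 → 98
id=12: user_limit=962 → 962
id=13: user_limit=1035 → 1035
id=14: user_limit=NULL, plan_limit=NULL, → literal 4844 → 4844
id=15: user_limit=NULL, plan_limit=NULL, → literal 4844 → 4844

9781, 4844, 1567, 7778, 6258, 9523, 8558, 3345, 98, 962, 1035, 4844, 4844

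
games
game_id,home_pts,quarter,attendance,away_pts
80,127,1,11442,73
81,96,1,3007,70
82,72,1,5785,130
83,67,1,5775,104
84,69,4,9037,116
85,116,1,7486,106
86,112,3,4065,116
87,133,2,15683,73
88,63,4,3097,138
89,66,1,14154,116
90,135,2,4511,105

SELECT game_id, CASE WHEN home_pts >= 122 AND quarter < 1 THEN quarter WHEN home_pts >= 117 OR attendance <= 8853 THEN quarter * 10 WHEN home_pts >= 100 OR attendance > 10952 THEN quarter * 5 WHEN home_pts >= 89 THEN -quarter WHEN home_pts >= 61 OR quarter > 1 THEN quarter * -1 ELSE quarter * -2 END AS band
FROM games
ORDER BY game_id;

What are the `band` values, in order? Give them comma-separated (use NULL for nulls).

game_id=80: home_pts >= 117 OR attendance <= 8853 → 10
game_id=81: home_pts >= 117 OR attendance <= 8853 → 10
game_id=82: home_pts >= 117 OR attendance <= 8853 → 10
game_id=83: home_pts >= 117 OR attendance <= 8853 → 10
game_id=84: home_pts >= 61 OR quarter > 1 → -4
game_id=85: home_pts >= 117 OR attendance <= 8853 → 10
game_id=86: home_pts >= 117 OR attendance <= 8853 → 30
game_id=87: home_pts >= 117 OR attendance <= 8853 → 20
game_id=88: home_pts >= 117 OR attendance <= 8853 → 40
game_id=89: home_pts >= 100 OR attendance > 10952 → 5
game_id=90: home_pts >= 117 OR attendance <= 8853 → 20

10, 10, 10, 10, -4, 10, 30, 20, 40, 5, 20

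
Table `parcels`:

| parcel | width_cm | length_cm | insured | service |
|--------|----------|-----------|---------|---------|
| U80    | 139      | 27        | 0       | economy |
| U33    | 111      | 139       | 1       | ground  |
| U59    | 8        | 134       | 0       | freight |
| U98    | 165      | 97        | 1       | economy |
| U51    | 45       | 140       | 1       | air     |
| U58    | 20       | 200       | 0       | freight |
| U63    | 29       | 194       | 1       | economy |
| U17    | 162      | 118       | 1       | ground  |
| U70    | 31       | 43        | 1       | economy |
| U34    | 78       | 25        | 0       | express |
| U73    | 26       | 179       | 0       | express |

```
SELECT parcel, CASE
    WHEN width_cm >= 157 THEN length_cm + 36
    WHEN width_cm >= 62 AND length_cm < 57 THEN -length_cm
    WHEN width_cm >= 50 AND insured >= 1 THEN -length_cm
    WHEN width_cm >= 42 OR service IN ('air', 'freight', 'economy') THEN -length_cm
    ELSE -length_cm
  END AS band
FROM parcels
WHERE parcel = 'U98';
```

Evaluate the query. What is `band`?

parcel = U98: width_cm=165, length_cm=97, insured=1, service=economy.
width_cm >= 157 → true → 133

133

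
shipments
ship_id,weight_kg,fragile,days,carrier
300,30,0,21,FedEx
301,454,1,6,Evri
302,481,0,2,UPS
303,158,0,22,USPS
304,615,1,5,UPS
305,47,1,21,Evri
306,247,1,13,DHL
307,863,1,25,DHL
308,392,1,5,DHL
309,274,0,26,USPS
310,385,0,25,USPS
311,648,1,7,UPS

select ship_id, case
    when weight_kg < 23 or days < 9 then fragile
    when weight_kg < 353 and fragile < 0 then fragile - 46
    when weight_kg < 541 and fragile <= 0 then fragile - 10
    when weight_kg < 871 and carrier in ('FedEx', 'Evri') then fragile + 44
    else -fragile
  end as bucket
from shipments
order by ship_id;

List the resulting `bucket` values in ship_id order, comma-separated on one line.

-10, 1, 0, -10, 1, 45, -1, -1, 1, -10, -10, 1

ship_id=300: weight_kg < 541 and fragile <= 0 → -10
ship_id=301: weight_kg < 23 or days < 9 → 1
ship_id=302: weight_kg < 23 or days < 9 → 0
ship_id=303: weight_kg < 541 and fragile <= 0 → -10
ship_id=304: weight_kg < 23 or days < 9 → 1
ship_id=305: weight_kg < 871 and carrier in ('FedEx', 'Evri') → 45
ship_id=306: ELSE → -1
ship_id=307: ELSE → -1
ship_id=308: weight_kg < 23 or days < 9 → 1
ship_id=309: weight_kg < 541 and fragile <= 0 → -10
ship_id=310: weight_kg < 541 and fragile <= 0 → -10
ship_id=311: weight_kg < 23 or days < 9 → 1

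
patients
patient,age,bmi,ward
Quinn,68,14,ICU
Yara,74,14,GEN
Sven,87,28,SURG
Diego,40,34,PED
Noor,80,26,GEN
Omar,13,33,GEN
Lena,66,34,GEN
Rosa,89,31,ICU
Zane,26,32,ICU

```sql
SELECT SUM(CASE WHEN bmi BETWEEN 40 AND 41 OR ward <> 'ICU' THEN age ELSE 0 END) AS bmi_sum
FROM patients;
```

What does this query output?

360

patient=Quinn: ✗
patient=Yara: ✓ → 74
patient=Sven: ✓ → 87
patient=Diego: ✓ → 40
patient=Noor: ✓ → 80
patient=Omar: ✓ → 13
patient=Lena: ✓ → 66
patient=Rosa: ✗
patient=Zane: ✗
bmi_sum = 74 + 87 + 40 + 80 + 13 + 66 = 360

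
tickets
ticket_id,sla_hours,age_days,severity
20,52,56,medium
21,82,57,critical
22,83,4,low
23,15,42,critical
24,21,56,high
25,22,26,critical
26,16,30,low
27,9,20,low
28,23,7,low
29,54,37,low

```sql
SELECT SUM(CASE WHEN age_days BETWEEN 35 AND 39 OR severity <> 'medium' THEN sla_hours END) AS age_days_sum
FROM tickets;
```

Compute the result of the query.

325

ticket_id=20: ✗
ticket_id=21: ✓ → 82
ticket_id=22: ✓ → 83
ticket_id=23: ✓ → 15
ticket_id=24: ✓ → 21
ticket_id=25: ✓ → 22
ticket_id=26: ✓ → 16
ticket_id=27: ✓ → 9
ticket_id=28: ✓ → 23
ticket_id=29: ✓ → 54
age_days_sum = 82 + 83 + 15 + 21 + 22 + 16 + 9 + 23 + 54 = 325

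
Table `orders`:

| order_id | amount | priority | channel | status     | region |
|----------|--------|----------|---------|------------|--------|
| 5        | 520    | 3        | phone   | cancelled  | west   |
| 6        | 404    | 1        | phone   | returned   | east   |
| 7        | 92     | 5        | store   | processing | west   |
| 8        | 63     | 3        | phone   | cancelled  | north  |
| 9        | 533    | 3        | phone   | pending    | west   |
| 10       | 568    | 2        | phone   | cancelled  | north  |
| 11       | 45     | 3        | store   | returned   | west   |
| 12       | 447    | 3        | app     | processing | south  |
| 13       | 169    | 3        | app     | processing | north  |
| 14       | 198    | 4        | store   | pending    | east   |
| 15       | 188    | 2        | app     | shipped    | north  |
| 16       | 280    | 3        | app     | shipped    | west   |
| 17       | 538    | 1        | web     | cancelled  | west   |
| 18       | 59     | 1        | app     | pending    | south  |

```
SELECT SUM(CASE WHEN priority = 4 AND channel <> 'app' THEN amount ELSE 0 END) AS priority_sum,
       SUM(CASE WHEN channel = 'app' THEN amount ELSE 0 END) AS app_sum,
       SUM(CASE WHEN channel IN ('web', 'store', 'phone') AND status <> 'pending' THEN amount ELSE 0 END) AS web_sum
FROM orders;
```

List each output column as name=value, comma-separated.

[priority_sum: priority = 4 AND channel <> 'app']
order_id=5: ✗
order_id=6: ✗
order_id=7: ✗
order_id=8: ✗
order_id=9: ✗
order_id=10: ✗
order_id=11: ✗
order_id=12: ✗
order_id=13: ✗
order_id=14: ✓ → 198
order_id=15: ✗
order_id=16: ✗
order_id=17: ✗
order_id=18: ✗
priority_sum = 198
—
[app_sum: channel = 'app']
order_id=5: ✗
order_id=6: ✗
order_id=7: ✗
order_id=8: ✗
order_id=9: ✗
order_id=10: ✗
order_id=11: ✗
order_id=12: ✓ → 447
order_id=13: ✓ → 169
order_id=14: ✗
order_id=15: ✓ → 188
order_id=16: ✓ → 280
order_id=17: ✗
order_id=18: ✓ → 59
app_sum = 447 + 169 + 188 + 280 + 59 = 1143
—
[web_sum: channel IN ('web', 'store', 'phone') AND status <> 'pending']
order_id=5: ✓ → 520
order_id=6: ✓ → 404
order_id=7: ✓ → 92
order_id=8: ✓ → 63
order_id=9: ✗
order_id=10: ✓ → 568
order_id=11: ✓ → 45
order_id=12: ✗
order_id=13: ✗
order_id=14: ✗
order_id=15: ✗
order_id=16: ✗
order_id=17: ✓ → 538
order_id=18: ✗
web_sum = 520 + 404 + 92 + 63 + 568 + 45 + 538 = 2230

priority_sum=198, app_sum=1143, web_sum=2230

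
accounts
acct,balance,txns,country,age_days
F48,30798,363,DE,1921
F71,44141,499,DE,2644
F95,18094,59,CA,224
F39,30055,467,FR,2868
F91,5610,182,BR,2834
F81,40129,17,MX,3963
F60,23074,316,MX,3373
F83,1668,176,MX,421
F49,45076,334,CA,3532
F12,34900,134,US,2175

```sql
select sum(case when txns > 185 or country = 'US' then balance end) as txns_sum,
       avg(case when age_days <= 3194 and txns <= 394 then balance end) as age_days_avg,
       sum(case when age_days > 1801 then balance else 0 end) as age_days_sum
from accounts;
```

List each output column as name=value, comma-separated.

[txns_sum: txns > 185 or country = 'US']
acct=F48: ✓ → 30798
acct=F71: ✓ → 44141
acct=F95: ✗
acct=F39: ✓ → 30055
acct=F91: ✗
acct=F81: ✗
acct=F60: ✓ → 23074
acct=F83: ✗
acct=F49: ✓ → 45076
acct=F12: ✓ → 34900
txns_sum = 30798 + 44141 + 30055 + 23074 + 45076 + 34900 = 208044
—
[age_days_avg: age_days <= 3194 and txns <= 394]
acct=F48: ✓ → 30798
acct=F71: ✗
acct=F95: ✓ → 18094
acct=F39: ✗
acct=F91: ✓ → 5610
acct=F81: ✗
acct=F60: ✗
acct=F83: ✓ → 1668
acct=F49: ✗
acct=F12: ✓ → 34900
age_days_avg = (30798 + 18094 + 5610 + 1668 + 34900) / 5 = 18214
—
[age_days_sum: age_days > 1801]
acct=F48: ✓ → 30798
acct=F71: ✓ → 44141
acct=F95: ✗
acct=F39: ✓ → 30055
acct=F91: ✓ → 5610
acct=F81: ✓ → 40129
acct=F60: ✓ → 23074
acct=F83: ✗
acct=F49: ✓ → 45076
acct=F12: ✓ → 34900
age_days_sum = 30798 + 44141 + 30055 + 5610 + 40129 + 23074 + 45076 + 34900 = 253783

txns_sum=208044, age_days_avg=18214, age_days_sum=253783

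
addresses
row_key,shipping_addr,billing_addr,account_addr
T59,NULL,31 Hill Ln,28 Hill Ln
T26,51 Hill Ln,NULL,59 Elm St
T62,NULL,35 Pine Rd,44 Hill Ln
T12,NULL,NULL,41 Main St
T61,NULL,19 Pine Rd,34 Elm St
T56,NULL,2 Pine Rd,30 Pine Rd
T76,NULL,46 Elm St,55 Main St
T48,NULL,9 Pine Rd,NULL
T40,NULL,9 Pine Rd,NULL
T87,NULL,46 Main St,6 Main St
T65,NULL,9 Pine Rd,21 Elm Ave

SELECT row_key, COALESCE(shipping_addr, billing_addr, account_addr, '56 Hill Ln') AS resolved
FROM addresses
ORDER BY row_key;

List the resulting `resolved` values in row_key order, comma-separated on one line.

row_key=T12: shipping_addr=NULL, billing_addr=NULL, account_addr=41 Main St → 41 Main St
row_key=T26: shipping_addr=51 Hill Ln → 51 Hill Ln
row_key=T40: shipping_addr=NULL, billing_addr=9 Pine Rd → 9 Pine Rd
row_key=T48: shipping_addr=NULL, billing_addr=9 Pine Rd → 9 Pine Rd
row_key=T56: shipping_addr=NULL, billing_addr=2 Pine Rd → 2 Pine Rd
row_key=T59: shipping_addr=NULL, billing_addr=31 Hill Ln → 31 Hill Ln
row_key=T61: shipping_addr=NULL, billing_addr=19 Pine Rd → 19 Pine Rd
row_key=T62: shipping_addr=NULL, billing_addr=35 Pine Rd → 35 Pine Rd
row_key=T65: shipping_addr=NULL, billing_addr=9 Pine Rd → 9 Pine Rd
row_key=T76: shipping_addr=NULL, billing_addr=46 Elm St → 46 Elm St
row_key=T87: shipping_addr=NULL, billing_addr=46 Main St → 46 Main St

41 Main St, 51 Hill Ln, 9 Pine Rd, 9 Pine Rd, 2 Pine Rd, 31 Hill Ln, 19 Pine Rd, 35 Pine Rd, 9 Pine Rd, 46 Elm St, 46 Main St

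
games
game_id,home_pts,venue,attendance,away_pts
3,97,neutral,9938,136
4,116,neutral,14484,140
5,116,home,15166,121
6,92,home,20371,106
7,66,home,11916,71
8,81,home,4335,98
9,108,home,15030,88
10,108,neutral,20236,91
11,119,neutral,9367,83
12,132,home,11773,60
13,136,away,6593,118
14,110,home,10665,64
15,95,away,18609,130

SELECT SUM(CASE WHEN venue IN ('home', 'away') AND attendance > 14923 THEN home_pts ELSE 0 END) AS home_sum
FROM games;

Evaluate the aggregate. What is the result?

411

game_id=3: ✗
game_id=4: ✗
game_id=5: ✓ → 116
game_id=6: ✓ → 92
game_id=7: ✗
game_id=8: ✗
game_id=9: ✓ → 108
game_id=10: ✗
game_id=11: ✗
game_id=12: ✗
game_id=13: ✗
game_id=14: ✗
game_id=15: ✓ → 95
home_sum = 116 + 92 + 108 + 95 = 411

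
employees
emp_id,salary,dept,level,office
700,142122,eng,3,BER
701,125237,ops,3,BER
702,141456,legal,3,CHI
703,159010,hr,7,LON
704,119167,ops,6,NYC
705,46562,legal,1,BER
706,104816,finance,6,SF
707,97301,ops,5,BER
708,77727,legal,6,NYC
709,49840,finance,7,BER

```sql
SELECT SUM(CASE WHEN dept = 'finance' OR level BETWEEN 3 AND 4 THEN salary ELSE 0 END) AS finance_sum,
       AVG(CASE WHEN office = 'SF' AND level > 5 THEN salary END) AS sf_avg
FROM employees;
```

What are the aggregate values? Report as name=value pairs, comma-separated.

finance_sum=563471, sf_avg=104816

[finance_sum: dept = 'finance' OR level BETWEEN 3 AND 4]
emp_id=700: ✓ → 142122
emp_id=701: ✓ → 125237
emp_id=702: ✓ → 141456
emp_id=703: ✗
emp_id=704: ✗
emp_id=705: ✗
emp_id=706: ✓ → 104816
emp_id=707: ✗
emp_id=708: ✗
emp_id=709: ✓ → 49840
finance_sum = 142122 + 125237 + 141456 + 104816 + 49840 = 563471
—
[sf_avg: office = 'SF' AND level > 5]
emp_id=700: ✗
emp_id=701: ✗
emp_id=702: ✗
emp_id=703: ✗
emp_id=704: ✗
emp_id=705: ✗
emp_id=706: ✓ → 104816
emp_id=707: ✗
emp_id=708: ✗
emp_id=709: ✗
sf_avg = 104816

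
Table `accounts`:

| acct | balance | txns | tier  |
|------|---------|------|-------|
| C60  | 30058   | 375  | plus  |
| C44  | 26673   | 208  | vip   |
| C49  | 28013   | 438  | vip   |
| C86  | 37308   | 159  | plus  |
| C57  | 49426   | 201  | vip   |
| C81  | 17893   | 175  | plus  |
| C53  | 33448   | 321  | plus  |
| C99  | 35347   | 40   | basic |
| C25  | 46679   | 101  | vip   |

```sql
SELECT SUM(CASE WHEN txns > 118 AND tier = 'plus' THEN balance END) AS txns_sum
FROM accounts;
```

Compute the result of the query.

acct=C60: ✓ → 30058
acct=C44: ✗
acct=C49: ✗
acct=C86: ✓ → 37308
acct=C57: ✗
acct=C81: ✓ → 17893
acct=C53: ✓ → 33448
acct=C99: ✗
acct=C25: ✗
txns_sum = 30058 + 37308 + 17893 + 33448 = 118707

118707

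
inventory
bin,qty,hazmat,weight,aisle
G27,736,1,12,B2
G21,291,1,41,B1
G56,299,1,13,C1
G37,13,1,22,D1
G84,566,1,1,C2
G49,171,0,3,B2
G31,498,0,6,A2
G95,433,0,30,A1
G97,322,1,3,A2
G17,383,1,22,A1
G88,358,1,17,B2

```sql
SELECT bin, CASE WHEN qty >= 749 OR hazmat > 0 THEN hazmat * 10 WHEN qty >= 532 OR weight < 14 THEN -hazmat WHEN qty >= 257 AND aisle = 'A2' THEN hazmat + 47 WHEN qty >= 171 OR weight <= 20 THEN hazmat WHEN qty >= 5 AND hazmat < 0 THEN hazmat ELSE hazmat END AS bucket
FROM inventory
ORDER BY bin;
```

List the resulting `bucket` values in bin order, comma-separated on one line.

10, 10, 10, 0, 10, 0, 10, 10, 10, 0, 10

bin=G17: qty >= 749 OR hazmat > 0 → 10
bin=G21: qty >= 749 OR hazmat > 0 → 10
bin=G27: qty >= 749 OR hazmat > 0 → 10
bin=G31: qty >= 532 OR weight < 14 → 0
bin=G37: qty >= 749 OR hazmat > 0 → 10
bin=G49: qty >= 532 OR weight < 14 → 0
bin=G56: qty >= 749 OR hazmat > 0 → 10
bin=G84: qty >= 749 OR hazmat > 0 → 10
bin=G88: qty >= 749 OR hazmat > 0 → 10
bin=G95: qty >= 171 OR weight <= 20 → 0
bin=G97: qty >= 749 OR hazmat > 0 → 10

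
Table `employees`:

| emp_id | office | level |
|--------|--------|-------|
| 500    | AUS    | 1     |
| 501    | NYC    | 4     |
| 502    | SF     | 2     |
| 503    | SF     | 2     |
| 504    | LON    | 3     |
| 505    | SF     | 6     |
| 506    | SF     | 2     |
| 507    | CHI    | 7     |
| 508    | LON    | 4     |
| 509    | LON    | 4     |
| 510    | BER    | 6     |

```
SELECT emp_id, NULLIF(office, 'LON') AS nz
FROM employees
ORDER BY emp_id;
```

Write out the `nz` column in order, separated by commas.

emp_id=500: office=AUS vs LON: differ → AUS
emp_id=501: office=NYC vs LON: differ → NYC
emp_id=502: office=SF vs LON: differ → SF
emp_id=503: office=SF vs LON: differ → SF
emp_id=504: office=LON vs LON: equal → NULL
emp_id=505: office=SF vs LON: differ → SF
emp_id=506: office=SF vs LON: differ → SF
emp_id=507: office=CHI vs LON: differ → CHI
emp_id=508: office=LON vs LON: equal → NULL
emp_id=509: office=LON vs LON: equal → NULL
emp_id=510: office=BER vs LON: differ → BER

AUS, NYC, SF, SF, NULL, SF, SF, CHI, NULL, NULL, BER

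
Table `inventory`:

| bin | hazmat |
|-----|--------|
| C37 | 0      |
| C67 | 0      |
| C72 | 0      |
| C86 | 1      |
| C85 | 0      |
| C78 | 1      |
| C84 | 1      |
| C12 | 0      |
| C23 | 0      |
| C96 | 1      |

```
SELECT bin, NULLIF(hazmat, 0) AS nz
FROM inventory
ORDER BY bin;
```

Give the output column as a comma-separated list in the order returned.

NULL, NULL, NULL, NULL, NULL, 1, 1, NULL, 1, 1

bin=C12: hazmat=0 vs 0: equal → NULL
bin=C23: hazmat=0 vs 0: equal → NULL
bin=C37: hazmat=0 vs 0: equal → NULL
bin=C67: hazmat=0 vs 0: equal → NULL
bin=C72: hazmat=0 vs 0: equal → NULL
bin=C78: hazmat=1 vs 0: differ → 1
bin=C84: hazmat=1 vs 0: differ → 1
bin=C85: hazmat=0 vs 0: equal → NULL
bin=C86: hazmat=1 vs 0: differ → 1
bin=C96: hazmat=1 vs 0: differ → 1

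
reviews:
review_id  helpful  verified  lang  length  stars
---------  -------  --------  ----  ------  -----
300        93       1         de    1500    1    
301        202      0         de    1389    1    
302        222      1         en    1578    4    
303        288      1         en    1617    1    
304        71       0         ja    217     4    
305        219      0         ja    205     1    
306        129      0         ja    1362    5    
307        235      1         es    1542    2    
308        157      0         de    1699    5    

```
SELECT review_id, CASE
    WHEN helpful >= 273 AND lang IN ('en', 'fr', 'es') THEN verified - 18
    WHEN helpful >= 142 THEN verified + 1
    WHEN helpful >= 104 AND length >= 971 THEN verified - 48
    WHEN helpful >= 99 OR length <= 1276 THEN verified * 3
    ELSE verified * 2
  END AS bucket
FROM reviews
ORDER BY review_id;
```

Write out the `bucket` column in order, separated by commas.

review_id=300: ELSE → 2
review_id=301: helpful >= 142 → 1
review_id=302: helpful >= 142 → 2
review_id=303: helpful >= 273 AND lang IN ('en', 'fr', 'es') → -17
review_id=304: helpful >= 99 OR length <= 1276 → 0
review_id=305: helpful >= 142 → 1
review_id=306: helpful >= 104 AND length >= 971 → -48
review_id=307: helpful >= 142 → 2
review_id=308: helpful >= 142 → 1

2, 1, 2, -17, 0, 1, -48, 2, 1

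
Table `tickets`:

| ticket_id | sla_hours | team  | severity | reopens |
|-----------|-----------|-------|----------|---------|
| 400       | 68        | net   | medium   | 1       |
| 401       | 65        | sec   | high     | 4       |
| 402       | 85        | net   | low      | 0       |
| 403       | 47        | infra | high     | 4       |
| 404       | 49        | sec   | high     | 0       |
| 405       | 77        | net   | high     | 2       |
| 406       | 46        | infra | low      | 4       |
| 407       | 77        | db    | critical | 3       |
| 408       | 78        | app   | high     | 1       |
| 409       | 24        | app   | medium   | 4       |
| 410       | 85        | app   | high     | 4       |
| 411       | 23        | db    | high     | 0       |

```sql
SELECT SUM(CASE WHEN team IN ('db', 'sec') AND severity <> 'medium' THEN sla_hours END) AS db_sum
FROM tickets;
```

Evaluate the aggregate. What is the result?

214

ticket_id=400: ✗
ticket_id=401: ✓ → 65
ticket_id=402: ✗
ticket_id=403: ✗
ticket_id=404: ✓ → 49
ticket_id=405: ✗
ticket_id=406: ✗
ticket_id=407: ✓ → 77
ticket_id=408: ✗
ticket_id=409: ✗
ticket_id=410: ✗
ticket_id=411: ✓ → 23
db_sum = 65 + 49 + 77 + 23 = 214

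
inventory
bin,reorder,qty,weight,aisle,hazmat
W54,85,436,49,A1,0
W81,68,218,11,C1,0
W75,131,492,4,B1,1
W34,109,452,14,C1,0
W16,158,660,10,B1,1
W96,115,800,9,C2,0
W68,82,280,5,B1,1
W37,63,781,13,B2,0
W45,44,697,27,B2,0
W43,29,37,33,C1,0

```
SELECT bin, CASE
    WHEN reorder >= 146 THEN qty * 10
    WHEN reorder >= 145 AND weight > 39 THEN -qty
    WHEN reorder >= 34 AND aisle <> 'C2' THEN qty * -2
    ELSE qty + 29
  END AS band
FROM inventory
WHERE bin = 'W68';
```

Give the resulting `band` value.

bin = W68: reorder=82, qty=280, weight=5, aisle=B1, hazmat=1.
reorder >= 146 → false
reorder >= 145 AND weight > 39 → false
reorder >= 34 AND aisle <> 'C2' → true → -560

-560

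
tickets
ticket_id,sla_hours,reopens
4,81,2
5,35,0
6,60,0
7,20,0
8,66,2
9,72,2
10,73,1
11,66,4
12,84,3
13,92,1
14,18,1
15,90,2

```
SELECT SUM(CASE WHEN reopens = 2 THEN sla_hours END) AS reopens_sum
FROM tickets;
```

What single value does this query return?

309

ticket_id=4: ✓ → 81
ticket_id=5: ✗
ticket_id=6: ✗
ticket_id=7: ✗
ticket_id=8: ✓ → 66
ticket_id=9: ✓ → 72
ticket_id=10: ✗
ticket_id=11: ✗
ticket_id=12: ✗
ticket_id=13: ✗
ticket_id=14: ✗
ticket_id=15: ✓ → 90
reopens_sum = 81 + 66 + 72 + 90 = 309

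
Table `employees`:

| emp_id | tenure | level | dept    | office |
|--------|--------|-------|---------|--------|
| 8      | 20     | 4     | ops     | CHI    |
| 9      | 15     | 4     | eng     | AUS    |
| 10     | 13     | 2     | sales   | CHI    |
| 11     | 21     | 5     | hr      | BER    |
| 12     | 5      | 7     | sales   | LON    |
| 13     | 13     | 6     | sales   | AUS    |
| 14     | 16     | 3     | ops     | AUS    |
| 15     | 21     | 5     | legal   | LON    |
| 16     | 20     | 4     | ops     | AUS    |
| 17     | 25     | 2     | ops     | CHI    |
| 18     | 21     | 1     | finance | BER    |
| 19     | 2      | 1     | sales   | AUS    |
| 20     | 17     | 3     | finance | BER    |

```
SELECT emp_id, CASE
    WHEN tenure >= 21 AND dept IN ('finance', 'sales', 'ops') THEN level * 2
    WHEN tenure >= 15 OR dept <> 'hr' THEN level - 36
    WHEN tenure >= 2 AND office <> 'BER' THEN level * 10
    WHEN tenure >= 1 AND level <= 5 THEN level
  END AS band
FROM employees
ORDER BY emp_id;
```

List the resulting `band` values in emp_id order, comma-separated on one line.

emp_id=8: tenure >= 15 OR dept <> 'hr' → -32
emp_id=9: tenure >= 15 OR dept <> 'hr' → -32
emp_id=10: tenure >= 15 OR dept <> 'hr' → -34
emp_id=11: tenure >= 15 OR dept <> 'hr' → -31
emp_id=12: tenure >= 15 OR dept <> 'hr' → -29
emp_id=13: tenure >= 15 OR dept <> 'hr' → -30
emp_id=14: tenure >= 15 OR dept <> 'hr' → -33
emp_id=15: tenure >= 15 OR dept <> 'hr' → -31
emp_id=16: tenure >= 15 OR dept <> 'hr' → -32
emp_id=17: tenure >= 21 AND dept IN ('finance', 'sales', 'ops') → 4
emp_id=18: tenure >= 21 AND dept IN ('finance', 'sales', 'ops') → 2
emp_id=19: tenure >= 15 OR dept <> 'hr' → -35
emp_id=20: tenure >= 15 OR dept <> 'hr' → -33

-32, -32, -34, -31, -29, -30, -33, -31, -32, 4, 2, -35, -33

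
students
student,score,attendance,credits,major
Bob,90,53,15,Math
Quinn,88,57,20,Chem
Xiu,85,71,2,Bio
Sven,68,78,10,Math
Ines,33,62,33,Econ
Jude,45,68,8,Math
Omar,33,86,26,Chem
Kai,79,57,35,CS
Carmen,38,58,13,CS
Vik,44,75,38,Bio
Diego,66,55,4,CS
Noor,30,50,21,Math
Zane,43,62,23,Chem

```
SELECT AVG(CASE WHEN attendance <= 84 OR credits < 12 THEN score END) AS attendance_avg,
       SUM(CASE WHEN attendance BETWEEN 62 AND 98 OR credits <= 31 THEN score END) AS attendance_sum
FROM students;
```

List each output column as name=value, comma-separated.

[attendance_avg: attendance <= 84 OR credits < 12]
student=Bob: ✓ → 90
student=Quinn: ✓ → 88
student=Xiu: ✓ → 85
student=Sven: ✓ → 68
student=Ines: ✓ → 33
student=Jude: ✓ → 45
student=Omar: ✗
student=Kai: ✓ → 79
student=Carmen: ✓ → 38
student=Vik: ✓ → 44
student=Diego: ✓ → 66
student=Noor: ✓ → 30
student=Zane: ✓ → 43
attendance_avg = (90 + 88 + 85 + 68 + 33 + 45 + 79 + 38 + 44 + 66 + 30 + 43) / 12 = 59.0833333333
—
[attendance_sum: attendance BETWEEN 62 AND 98 OR credits <= 31]
student=Bob: ✓ → 90
student=Quinn: ✓ → 88
student=Xiu: ✓ → 85
student=Sven: ✓ → 68
student=Ines: ✓ → 33
student=Jude: ✓ → 45
student=Omar: ✓ → 33
student=Kai: ✗
student=Carmen: ✓ → 38
student=Vik: ✓ → 44
student=Diego: ✓ → 66
student=Noor: ✓ → 30
student=Zane: ✓ → 43
attendance_sum = 90 + 88 + 85 + 68 + 33 + 45 + 33 + 38 + 44 + 66 + 30 + 43 = 663

attendance_avg=59.0833333333, attendance_sum=663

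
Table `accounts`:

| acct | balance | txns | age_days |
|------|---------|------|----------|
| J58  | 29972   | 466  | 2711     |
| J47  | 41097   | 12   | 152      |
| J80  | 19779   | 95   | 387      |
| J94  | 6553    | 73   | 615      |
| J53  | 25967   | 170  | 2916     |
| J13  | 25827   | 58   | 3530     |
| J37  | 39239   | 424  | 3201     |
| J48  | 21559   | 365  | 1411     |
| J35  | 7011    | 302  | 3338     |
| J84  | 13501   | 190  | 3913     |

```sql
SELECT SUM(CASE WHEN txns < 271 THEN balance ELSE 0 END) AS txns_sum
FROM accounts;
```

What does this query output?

acct=J58: ✗
acct=J47: ✓ → 41097
acct=J80: ✓ → 19779
acct=J94: ✓ → 6553
acct=J53: ✓ → 25967
acct=J13: ✓ → 25827
acct=J37: ✗
acct=J48: ✗
acct=J35: ✗
acct=J84: ✓ → 13501
txns_sum = 41097 + 19779 + 6553 + 25967 + 25827 + 13501 = 132724

132724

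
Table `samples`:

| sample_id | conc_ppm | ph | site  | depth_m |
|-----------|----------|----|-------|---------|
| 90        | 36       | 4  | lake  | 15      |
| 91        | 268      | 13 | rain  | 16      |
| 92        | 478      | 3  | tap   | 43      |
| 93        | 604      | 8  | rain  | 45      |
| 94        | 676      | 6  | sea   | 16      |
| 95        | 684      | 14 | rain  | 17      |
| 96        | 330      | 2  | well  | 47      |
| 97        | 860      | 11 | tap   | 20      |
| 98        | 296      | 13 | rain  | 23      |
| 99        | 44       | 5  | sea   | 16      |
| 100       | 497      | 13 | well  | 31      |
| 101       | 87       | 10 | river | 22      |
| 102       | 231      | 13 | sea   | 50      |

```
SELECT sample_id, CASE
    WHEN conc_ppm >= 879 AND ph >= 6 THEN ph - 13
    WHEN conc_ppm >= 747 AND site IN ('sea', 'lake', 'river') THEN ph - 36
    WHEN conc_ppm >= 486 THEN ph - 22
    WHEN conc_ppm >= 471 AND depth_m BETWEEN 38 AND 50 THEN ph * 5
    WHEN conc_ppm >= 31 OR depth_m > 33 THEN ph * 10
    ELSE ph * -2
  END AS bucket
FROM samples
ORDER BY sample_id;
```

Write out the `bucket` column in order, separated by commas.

40, 130, 15, -14, -16, -8, 20, -11, 130, 50, -9, 100, 130

sample_id=90: conc_ppm >= 31 OR depth_m > 33 → 40
sample_id=91: conc_ppm >= 31 OR depth_m > 33 → 130
sample_id=92: conc_ppm >= 471 AND depth_m BETWEEN 38 AND 50 → 15
sample_id=93: conc_ppm >= 486 → -14
sample_id=94: conc_ppm >= 486 → -16
sample_id=95: conc_ppm >= 486 → -8
sample_id=96: conc_ppm >= 31 OR depth_m > 33 → 20
sample_id=97: conc_ppm >= 486 → -11
sample_id=98: conc_ppm >= 31 OR depth_m > 33 → 130
sample_id=99: conc_ppm >= 31 OR depth_m > 33 → 50
sample_id=100: conc_ppm >= 486 → -9
sample_id=101: conc_ppm >= 31 OR depth_m > 33 → 100
sample_id=102: conc_ppm >= 31 OR depth_m > 33 → 130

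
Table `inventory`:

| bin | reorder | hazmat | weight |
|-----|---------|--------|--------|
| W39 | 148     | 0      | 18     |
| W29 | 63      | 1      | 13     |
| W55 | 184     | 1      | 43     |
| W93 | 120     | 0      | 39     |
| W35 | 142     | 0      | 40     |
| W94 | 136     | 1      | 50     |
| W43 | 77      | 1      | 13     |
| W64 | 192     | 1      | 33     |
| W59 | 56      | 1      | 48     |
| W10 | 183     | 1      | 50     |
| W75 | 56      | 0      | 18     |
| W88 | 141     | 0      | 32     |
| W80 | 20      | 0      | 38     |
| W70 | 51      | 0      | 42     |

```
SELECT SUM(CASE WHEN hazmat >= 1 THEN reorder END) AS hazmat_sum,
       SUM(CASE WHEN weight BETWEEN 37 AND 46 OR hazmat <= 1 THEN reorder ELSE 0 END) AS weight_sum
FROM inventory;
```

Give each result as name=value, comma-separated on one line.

hazmat_sum=891, weight_sum=1569

[hazmat_sum: hazmat >= 1]
bin=W39: ✗
bin=W29: ✓ → 63
bin=W55: ✓ → 184
bin=W93: ✗
bin=W35: ✗
bin=W94: ✓ → 136
bin=W43: ✓ → 77
bin=W64: ✓ → 192
bin=W59: ✓ → 56
bin=W10: ✓ → 183
bin=W75: ✗
bin=W88: ✗
bin=W80: ✗
bin=W70: ✗
hazmat_sum = 63 + 184 + 136 + 77 + 192 + 56 + 183 = 891
—
[weight_sum: weight BETWEEN 37 AND 46 OR hazmat <= 1]
bin=W39: ✓ → 148
bin=W29: ✓ → 63
bin=W55: ✓ → 184
bin=W93: ✓ → 120
bin=W35: ✓ → 142
bin=W94: ✓ → 136
bin=W43: ✓ → 77
bin=W64: ✓ → 192
bin=W59: ✓ → 56
bin=W10: ✓ → 183
bin=W75: ✓ → 56
bin=W88: ✓ → 141
bin=W80: ✓ → 20
bin=W70: ✓ → 51
weight_sum = 148 + 63 + 184 + 120 + 142 + 136 + 77 + 192 + 56 + 183 + 56 + 141 + 20 + 51 = 1569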